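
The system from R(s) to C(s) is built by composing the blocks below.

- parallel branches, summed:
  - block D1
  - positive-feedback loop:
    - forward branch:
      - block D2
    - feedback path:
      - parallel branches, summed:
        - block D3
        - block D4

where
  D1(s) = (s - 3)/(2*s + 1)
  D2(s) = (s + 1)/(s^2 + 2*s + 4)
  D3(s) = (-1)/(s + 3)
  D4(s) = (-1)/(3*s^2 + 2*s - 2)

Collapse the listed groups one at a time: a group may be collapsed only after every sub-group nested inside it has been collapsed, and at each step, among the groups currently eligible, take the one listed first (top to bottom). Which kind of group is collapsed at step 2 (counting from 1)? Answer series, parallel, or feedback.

Reducing step by step:

Step 1 - reduce the parallel group D3, D4
Step 2 - apply the feedback formula to D2, (D3+D4)
Step 3 - reduce the parallel group D1, [D2/(1-D2*(D3+D4))]
At step 2 the group reduced is feedback.

Answer: feedback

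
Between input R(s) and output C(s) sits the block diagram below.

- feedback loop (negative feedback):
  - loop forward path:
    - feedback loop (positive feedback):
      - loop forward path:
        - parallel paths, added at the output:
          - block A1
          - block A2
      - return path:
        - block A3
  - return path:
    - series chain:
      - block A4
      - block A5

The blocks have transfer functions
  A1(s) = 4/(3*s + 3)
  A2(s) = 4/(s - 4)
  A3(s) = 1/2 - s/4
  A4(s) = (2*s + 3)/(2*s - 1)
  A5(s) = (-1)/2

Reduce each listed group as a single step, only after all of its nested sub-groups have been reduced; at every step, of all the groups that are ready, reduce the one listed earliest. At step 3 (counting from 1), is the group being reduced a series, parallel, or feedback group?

Answer: series

Working:
Step 1. reduce the parallel group A1, A2
Step 2. close the feedback loop around (A1+A2), A3
Step 3. series reduction of A4, A5
Step 4. apply the feedback formula to [(A1+A2)/(1-(A1+A2)*A3)], (A4*A5)
Step 3: series.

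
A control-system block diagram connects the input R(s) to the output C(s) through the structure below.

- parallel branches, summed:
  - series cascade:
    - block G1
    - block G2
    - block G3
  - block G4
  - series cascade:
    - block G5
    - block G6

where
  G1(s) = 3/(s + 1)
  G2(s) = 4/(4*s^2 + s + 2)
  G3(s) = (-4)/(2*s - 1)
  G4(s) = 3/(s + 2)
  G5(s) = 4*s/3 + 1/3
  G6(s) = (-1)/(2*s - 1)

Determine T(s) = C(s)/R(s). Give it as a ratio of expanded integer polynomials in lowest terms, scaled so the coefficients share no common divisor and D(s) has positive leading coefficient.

First reduce the diagram to T(s).

1. reduce the series chain G1, G2, G3 -> (-48)/(8*s^4 + 6*s^3 + s^2 + s - 2)
2. combine G5, G6 in series -> (-4*s - 1)/(6*s - 3)
3. sum the parallel branches (G1*G2*G3), G4, (G5*G6); the result is T(s) itself (integer coefficients, no common factor, positive leading denominator coefficient)

Answer: (-16*s^5 + 16*s^4 - 11*s^3 - 36*s^2 - 159*s - 310)/(24*s^5 + 66*s^4 + 39*s^3 + 9*s^2 - 12)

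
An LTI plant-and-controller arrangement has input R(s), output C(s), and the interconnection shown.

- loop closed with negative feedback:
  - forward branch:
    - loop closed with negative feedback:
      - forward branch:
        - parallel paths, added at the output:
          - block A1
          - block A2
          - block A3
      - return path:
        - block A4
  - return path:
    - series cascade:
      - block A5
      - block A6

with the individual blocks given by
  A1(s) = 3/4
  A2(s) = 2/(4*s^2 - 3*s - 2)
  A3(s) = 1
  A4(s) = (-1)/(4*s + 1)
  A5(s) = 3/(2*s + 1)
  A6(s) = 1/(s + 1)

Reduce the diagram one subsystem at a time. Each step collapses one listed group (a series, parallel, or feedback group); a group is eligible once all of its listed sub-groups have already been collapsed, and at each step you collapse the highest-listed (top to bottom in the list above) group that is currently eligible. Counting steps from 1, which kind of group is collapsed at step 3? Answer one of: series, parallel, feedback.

Step 1. parallel reduction of A1, A2, A3
Step 2. apply the feedback formula to (A1+A2+A3), A4
Step 3. multiply A5, A6 (series)
Step 4. reduce the feedback loop with forward [(A1+A2+A3)/(1+(A1+A2+A3)*A4)] and return (A5*A6)
Step 3: series.

Therefore the answer is series.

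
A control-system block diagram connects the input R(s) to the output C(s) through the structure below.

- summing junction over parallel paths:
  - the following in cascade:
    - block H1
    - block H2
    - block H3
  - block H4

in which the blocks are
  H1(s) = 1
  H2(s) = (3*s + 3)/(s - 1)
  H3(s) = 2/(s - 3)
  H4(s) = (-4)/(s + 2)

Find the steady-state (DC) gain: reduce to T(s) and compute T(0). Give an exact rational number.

Step 1: cascade H1, H2, H3, giving (6*s + 6)/(s^2 - 4*s + 3)
Step 2: parallel reduction of (H1*H2*H3), H4, giving (2*s^2 + 34*s)/(s^3 - 2*s^2 - 5*s + 6)
Step 2 gives the overall T(s). Then T(0) = 0/6 = 0.

Answer: 0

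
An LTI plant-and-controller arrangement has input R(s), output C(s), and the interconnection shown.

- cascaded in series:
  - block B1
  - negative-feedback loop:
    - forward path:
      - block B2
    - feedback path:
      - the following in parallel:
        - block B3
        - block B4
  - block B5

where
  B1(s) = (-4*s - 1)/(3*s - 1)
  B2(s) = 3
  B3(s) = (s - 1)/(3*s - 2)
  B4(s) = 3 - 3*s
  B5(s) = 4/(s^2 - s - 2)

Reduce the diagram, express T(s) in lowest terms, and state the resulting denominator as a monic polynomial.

Step 1 - add B3, B4 (parallel); result (-9*s^2 + 16*s - 7)/(3*s - 2)
Step 2 - reduce the feedback loop with forward B2 and return (B3+B4); result (6 - 9*s)/(27*s^2 - 51*s + 23)
Step 3 - reduce the series chain B1, [B2/(1+B2*(B3+B4))], B5; result (144*s^2 - 60*s - 24)/(81*s^5 - 261*s^4 + 138*s^3 + 217*s^2 - 217*s + 46)
That last expression is T(s), already simplified. Scaling its denominator by 1/81 (the reciprocal of the leading coefficient) yields the monic denominator.

Answer: s^5 - 29*s^4/9 + 46*s^3/27 + 217*s^2/81 - 217*s/81 + 46/81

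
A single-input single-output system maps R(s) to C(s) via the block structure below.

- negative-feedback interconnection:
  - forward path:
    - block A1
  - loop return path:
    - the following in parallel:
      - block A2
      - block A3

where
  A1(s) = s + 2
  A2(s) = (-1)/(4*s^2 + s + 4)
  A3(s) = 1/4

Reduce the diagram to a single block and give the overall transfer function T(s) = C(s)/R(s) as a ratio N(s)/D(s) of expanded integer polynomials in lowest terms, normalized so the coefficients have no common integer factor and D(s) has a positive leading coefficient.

First reduce the diagram to T(s).

1. reduce the parallel group A2, A3; result (4*s^2 + s)/(16*s^2 + 4*s + 16)
2. reduce the feedback loop with forward A1 and return (A2+A3): this yields T(s), and no further normalization is needed

Answer: (16*s^3 + 36*s^2 + 24*s + 32)/(4*s^3 + 25*s^2 + 6*s + 16)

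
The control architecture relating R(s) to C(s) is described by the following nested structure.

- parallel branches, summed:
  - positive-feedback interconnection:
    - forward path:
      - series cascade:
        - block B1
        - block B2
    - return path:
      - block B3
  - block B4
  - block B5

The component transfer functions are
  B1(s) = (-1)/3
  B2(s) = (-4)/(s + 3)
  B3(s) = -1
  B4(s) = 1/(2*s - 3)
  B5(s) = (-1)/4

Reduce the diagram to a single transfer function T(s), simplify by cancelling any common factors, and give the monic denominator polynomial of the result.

Step 1 - cascade B1, B2 -> 4/(3*s + 9)
Step 2 - apply the feedback formula to (B1*B2), B3 -> 4/(3*s + 13)
Step 3 - combine [(B1*B2)/(1-(B1*B2)*B3)], B4, B5 in parallel -> (-6*s^2 + 27*s + 43)/(24*s^2 + 68*s - 156)
That last expression is T(s), already simplified. Scaling its denominator by 1/24 (the reciprocal of the leading coefficient) yields the monic denominator.

Therefore the answer is s^2 + 17*s/6 - 13/2.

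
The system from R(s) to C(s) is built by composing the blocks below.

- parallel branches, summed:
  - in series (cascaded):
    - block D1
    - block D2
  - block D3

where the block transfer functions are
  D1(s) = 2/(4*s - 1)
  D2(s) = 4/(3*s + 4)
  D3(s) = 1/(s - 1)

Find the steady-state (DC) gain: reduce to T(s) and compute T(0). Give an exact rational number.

Answer: -3

Working:
(1) combine D1, D2 in series -> 8/(12*s^2 + 13*s - 4)
(2) sum the parallel branches (D1*D2), D3 -> (12*s^2 + 21*s - 12)/(12*s^3 + s^2 - 17*s + 4)
The step-2 result is T(s). Setting s = 0: T(0) = -12/4 = -3.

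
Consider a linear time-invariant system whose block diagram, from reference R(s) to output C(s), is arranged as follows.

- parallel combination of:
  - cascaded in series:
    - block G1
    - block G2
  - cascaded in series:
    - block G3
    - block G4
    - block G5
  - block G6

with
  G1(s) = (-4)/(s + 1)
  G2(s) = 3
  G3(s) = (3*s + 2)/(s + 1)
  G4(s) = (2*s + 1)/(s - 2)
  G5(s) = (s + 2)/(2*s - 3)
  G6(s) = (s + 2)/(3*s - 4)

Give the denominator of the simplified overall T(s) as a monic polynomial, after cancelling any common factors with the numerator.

Step 1: reduce the series chain G1, G2: (-12)/(s + 1)
Step 2: multiply G3, G4, G5 (series): (6*s^3 + 19*s^2 + 16*s + 4)/(2*s^3 - 5*s^2 - s + 6)
Step 3: sum the parallel branches (G1*G2), (G3*G4*G5), G6: (20*s^4 - 40*s^3 + 309*s^2 - 600*s + 284)/(6*s^4 - 23*s^3 + 17*s^2 + 22*s - 24)
That last expression is T(s), already simplified. Scaling its denominator by 1/6 (the reciprocal of the leading coefficient) yields the monic denominator.

Hence the answer: s^4 - 23*s^3/6 + 17*s^2/6 + 11*s/3 - 4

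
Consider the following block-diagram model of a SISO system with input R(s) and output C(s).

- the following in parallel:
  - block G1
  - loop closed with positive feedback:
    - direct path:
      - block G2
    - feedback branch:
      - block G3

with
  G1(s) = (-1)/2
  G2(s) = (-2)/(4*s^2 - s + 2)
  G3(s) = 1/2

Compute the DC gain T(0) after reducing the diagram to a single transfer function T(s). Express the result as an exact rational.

Step 1. apply the feedback formula to G2, G3, giving (-2)/(4*s^2 - s + 3)
Step 2. sum the parallel branches G1, [G2/(1-G2*G3)], giving (-4*s^2 + s - 7)/(8*s^2 - 2*s + 6)
That last expression is T(s); at s = 0 only the constant terms survive, so T(0) = -7/6.

Answer: -7/6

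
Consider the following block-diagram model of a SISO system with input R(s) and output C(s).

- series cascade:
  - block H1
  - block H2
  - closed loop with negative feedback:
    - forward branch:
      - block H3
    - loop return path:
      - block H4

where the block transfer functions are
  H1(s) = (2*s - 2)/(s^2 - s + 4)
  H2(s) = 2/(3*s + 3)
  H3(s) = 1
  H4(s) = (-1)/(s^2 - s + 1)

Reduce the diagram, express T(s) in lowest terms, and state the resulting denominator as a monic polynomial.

1. feedback reduction of H3, H4: (s^2 - s + 1)/(s^2 - s)
2. multiply H1, H2, [H3/(1+H3*H4)] (series): (4*s^2 - 4*s + 4)/(3*s^4 + 9*s^2 + 12*s)
Step 2 gives the fully reduced T(s), with no common factor left to cancel. The denominator's leading coefficient is 3, so divide each of its coefficients by 3 to get the monic form.

Hence the answer: s^4 + 3*s^2 + 4*s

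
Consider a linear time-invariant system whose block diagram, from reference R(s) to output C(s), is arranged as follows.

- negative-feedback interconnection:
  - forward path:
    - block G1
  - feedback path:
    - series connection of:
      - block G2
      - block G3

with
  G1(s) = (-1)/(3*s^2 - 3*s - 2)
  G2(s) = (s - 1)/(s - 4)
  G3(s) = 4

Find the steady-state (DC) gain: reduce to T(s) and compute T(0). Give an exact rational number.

Step 1 - cascade G2, G3 gives (4*s - 4)/(s - 4)
Step 2 - reduce the feedback loop with forward G1 and return (G2*G3) gives (4 - s)/(3*s^3 - 15*s^2 + 6*s + 12)
Step 2 gives the overall T(s). Then T(0) = 4/12 = 1/3.

Final answer: 1/3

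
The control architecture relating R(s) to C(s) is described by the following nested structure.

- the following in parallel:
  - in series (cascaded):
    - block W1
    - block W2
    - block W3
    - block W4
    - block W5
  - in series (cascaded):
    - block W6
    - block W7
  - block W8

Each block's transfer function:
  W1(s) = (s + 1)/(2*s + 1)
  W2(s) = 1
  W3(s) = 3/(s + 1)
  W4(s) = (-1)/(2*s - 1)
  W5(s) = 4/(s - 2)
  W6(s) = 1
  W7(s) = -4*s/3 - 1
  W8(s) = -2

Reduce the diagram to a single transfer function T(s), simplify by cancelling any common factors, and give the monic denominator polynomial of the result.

Reducing step by step:

Step 1 - series reduction of W1, W2, W3, W4, W5 gives (-12)/(4*s^3 - 8*s^2 - s + 2)
Step 2 - cascade W6, W7 gives -4*s/3 - 1
Step 3 - combine (W1*W2*W3*W4*W5), (W6*W7), W8 in parallel gives (-16*s^4 - 4*s^3 + 76*s^2 + s - 54)/(12*s^3 - 24*s^2 - 3*s + 6)
Step 3 gives the fully reduced T(s), with no common factor left to cancel. The denominator's leading coefficient is 12, so divide each of its coefficients by 12 to get the monic form.

Answer: s^3 - 2*s^2 - s/4 + 1/2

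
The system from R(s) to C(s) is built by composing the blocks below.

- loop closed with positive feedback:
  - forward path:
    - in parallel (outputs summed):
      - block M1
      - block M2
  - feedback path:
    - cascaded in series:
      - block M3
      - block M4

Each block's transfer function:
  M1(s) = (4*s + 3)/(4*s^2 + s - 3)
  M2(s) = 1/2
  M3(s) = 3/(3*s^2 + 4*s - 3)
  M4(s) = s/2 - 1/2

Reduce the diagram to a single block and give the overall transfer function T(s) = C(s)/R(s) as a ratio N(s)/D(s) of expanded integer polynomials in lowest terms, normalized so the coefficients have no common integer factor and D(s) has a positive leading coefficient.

1. sum the parallel branches M1, M2 = (4*s^2 + 9*s + 3)/(8*s^2 + 2*s - 6)
2. multiply M3, M4 (series) = (3*s - 3)/(6*s^2 + 8*s - 6)
3. close the feedback loop around (M1+M2), (M3*M4) - this is the overall T(s), already in the required normalized form

Answer: (24*s^4 + 86*s^3 + 66*s^2 - 30*s - 18)/(48*s^4 + 64*s^3 - 83*s^2 - 42*s + 45)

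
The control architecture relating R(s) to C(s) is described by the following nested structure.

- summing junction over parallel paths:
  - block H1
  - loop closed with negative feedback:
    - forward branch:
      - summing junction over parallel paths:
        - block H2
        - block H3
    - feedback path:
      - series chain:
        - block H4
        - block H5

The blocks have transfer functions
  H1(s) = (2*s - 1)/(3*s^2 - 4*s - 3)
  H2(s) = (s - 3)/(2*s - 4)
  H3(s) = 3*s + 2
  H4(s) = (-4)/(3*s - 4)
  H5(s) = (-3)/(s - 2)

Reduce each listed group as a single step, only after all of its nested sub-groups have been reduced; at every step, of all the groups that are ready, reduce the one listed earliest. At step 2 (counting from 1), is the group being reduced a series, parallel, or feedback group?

Reducing step by step:

(1) add H2, H3 (parallel)
(2) multiply H4, H5 (series)
(3) collapse the loop ((H2+H3) forward, (H4*H5) return)
(4) parallel reduction of H1, [(H2+H3)/(1+(H2+H3)*(H4*H5))]
Step 2: series.

Answer: series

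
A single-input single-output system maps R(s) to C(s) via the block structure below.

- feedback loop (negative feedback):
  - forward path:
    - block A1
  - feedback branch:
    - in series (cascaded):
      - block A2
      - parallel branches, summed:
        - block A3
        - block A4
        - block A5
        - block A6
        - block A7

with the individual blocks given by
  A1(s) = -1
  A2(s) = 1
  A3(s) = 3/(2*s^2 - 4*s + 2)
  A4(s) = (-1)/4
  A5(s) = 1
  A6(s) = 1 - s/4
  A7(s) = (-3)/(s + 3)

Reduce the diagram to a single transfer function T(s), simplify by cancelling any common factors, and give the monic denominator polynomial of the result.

Reducing step by step:

Step 1 - sum the parallel branches A3, A4, A5, A6, A7 gives (-s^4 + 6*s^3 - 8*s + 27)/(4*s^3 + 4*s^2 - 20*s + 12)
Step 2 - cascade A2, (A3+A4+A5+A6+A7) gives (-s^4 + 6*s^3 - 8*s + 27)/(4*s^3 + 4*s^2 - 20*s + 12)
Step 3 - collapse the loop (A1 forward, (A2*(A3+A4+A5+A6+A7)) return) gives (-4*s^3 - 4*s^2 + 20*s - 12)/(s^4 - 2*s^3 + 4*s^2 - 12*s - 15)
That last expression is T(s), already simplified, and its denominator is already monic.

Answer: s^4 - 2*s^3 + 4*s^2 - 12*s - 15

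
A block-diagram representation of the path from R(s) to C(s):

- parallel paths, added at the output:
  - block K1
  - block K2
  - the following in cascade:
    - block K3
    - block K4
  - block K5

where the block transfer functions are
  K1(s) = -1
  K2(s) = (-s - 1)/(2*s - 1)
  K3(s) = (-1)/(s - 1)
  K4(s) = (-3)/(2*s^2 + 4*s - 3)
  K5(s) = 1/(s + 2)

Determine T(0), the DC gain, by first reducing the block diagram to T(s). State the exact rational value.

(1) series reduction of K3, K4 = 3/(2*s^3 + 2*s^2 - 7*s + 3)
(2) sum the parallel branches K1, K2, (K3*K4), K5 = (-6*s^5 - 14*s^4 + 11*s^3 + 23*s^2 + 4*s - 9)/(4*s^5 + 10*s^4 - 12*s^3 - 19*s^2 + 23*s - 6)
That last expression is T(s); at s = 0 only the constant terms survive, so T(0) = -9/(-6) = 3/2.

Hence the answer: 3/2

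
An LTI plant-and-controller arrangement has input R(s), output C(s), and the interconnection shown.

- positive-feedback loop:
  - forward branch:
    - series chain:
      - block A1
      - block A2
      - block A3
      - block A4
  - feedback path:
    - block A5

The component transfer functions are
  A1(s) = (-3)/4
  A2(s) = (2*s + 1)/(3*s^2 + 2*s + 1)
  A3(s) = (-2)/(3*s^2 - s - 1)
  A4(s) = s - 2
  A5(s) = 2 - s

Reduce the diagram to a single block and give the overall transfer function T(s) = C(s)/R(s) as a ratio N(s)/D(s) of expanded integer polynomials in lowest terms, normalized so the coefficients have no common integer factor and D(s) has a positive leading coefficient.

The answer is (6*s^2 - 9*s - 6)/(18*s^4 + 12*s^3 - 25*s^2 + 6*s + 10).

Reasoning:
[1] series reduction of A1, A2, A3, A4; result (6*s^2 - 9*s - 6)/(18*s^4 + 6*s^3 - 4*s^2 - 6*s - 2)
[2] close the feedback loop around (A1*A2*A3*A4), A5 - this is the overall T(s), already in the required normalized form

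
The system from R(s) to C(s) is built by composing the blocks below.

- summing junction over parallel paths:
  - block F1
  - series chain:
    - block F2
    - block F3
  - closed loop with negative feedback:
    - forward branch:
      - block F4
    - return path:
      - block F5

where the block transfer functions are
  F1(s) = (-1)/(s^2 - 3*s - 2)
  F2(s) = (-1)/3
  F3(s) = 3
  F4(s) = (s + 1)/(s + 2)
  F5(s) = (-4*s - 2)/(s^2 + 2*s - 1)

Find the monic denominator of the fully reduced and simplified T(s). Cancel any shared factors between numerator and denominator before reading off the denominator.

1. cascade F2, F3; result -1
2. feedback reduction of F4, F5; result (s^3 + 3*s^2 + s - 1)/(s^3 - 3*s - 4)
3. reduce the parallel group F1, (F2*F3), [F4/(1+F4*F5)]; result (3*s^4 - 6*s^3 - 15*s^2 - 14*s - 2)/(s^5 - 3*s^4 - 5*s^3 + 5*s^2 + 18*s + 8)
Step 3 gives the fully reduced T(s), with no common factor left to cancel. The denominator is already monic (leading coefficient 1).

Hence the answer: s^5 - 3*s^4 - 5*s^3 + 5*s^2 + 18*s + 8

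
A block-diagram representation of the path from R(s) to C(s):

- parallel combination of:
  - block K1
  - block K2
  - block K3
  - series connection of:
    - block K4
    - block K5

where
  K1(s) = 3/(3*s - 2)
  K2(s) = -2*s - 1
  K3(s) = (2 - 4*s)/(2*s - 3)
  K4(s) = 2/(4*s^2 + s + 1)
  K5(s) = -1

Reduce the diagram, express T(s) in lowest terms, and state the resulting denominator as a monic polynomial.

[1] multiply K4, K5 (series) -> (-2)/(4*s^2 + s + 1)
[2] sum the parallel branches K1, K2, K3, (K4*K5) -> (-48*s^5 + 20*s^4 + 80*s^3 - 59*s^2 + 28*s - 31)/(24*s^4 - 46*s^3 + 17*s^2 - 7*s + 6)
That last expression is T(s), already simplified. Scaling its denominator by 1/24 (the reciprocal of the leading coefficient) yields the monic denominator.

Therefore the answer is s^4 - 23*s^3/12 + 17*s^2/24 - 7*s/24 + 1/4.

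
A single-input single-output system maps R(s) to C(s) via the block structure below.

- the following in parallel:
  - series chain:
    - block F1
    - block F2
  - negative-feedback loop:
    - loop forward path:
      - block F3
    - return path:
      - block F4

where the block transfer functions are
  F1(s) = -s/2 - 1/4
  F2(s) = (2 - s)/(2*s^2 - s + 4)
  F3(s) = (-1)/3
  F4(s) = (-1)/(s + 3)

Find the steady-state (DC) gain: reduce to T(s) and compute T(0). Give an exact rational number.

(1) combine F1, F2 in series: (2*s^2 - 3*s - 2)/(8*s^2 - 4*s + 16)
(2) reduce the feedback loop with forward F3 and return F4: (-s - 3)/(3*s + 10)
(3) combine (F1*F2), [F3/(1+F3*F4)] in parallel: (-2*s^3 - 9*s^2 - 40*s - 68)/(24*s^3 + 68*s^2 + 8*s + 160)
Evaluating the step-3 result (the overall T(s)) at s = 0 gives T(0) = -68/160 = -17/40.

Hence the answer: -17/40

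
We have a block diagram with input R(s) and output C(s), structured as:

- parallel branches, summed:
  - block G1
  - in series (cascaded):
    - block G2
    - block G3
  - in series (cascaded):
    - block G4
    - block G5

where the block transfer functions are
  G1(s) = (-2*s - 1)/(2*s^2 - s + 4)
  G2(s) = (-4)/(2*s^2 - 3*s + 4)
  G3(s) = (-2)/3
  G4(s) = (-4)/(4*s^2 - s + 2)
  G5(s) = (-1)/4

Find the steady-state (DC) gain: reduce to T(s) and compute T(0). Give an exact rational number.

Answer: 11/12

Working:
Step 1. multiply G2, G3 (series), giving 8/(6*s^2 - 9*s + 12)
Step 2. multiply G4, G5 (series), giving 1/(4*s^2 - s + 2)
Step 3. add G1, (G2*G3), (G4*G5) (parallel), giving (-48*s^5 + 136*s^4 - 168*s^3 + 216*s^2 - 114*s + 88)/(48*s^6 - 108*s^5 + 276*s^4 - 297*s^3 + 354*s^2 - 144*s + 96)
DC gain: substitute s = 0 into T(s) from step 3: T(0) = 88/96 = 11/12.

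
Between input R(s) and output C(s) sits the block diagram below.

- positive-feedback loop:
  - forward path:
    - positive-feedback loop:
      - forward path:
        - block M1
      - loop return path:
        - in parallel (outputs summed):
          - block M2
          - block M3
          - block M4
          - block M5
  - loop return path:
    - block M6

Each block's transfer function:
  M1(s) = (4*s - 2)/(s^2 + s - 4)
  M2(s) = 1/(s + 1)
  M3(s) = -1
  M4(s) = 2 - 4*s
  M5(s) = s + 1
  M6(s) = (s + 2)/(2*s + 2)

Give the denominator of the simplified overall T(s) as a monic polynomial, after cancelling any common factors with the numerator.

Step 1 - parallel reduction of M2, M3, M4, M5 = (-3*s^2 - s + 3)/(s + 1)
Step 2 - close the feedback loop around M1, (M2+M3+M4+M5) = (4*s^2 + 2*s - 2)/(13*s^3 - 17*s + 2)
Step 3 - reduce the feedback loop with forward [M1/(1-M1*(M2+M3+M4+M5))] and return M6 = (4*s^2 + 2*s - 2)/(13*s^3 - 2*s^2 - 20*s + 4)
T(s) is the step-3 result (common factors already cancelled). Leading coefficient of the denominator: 13. Divide through by 13 for the monic polynomial.

Therefore the answer is s^3 - 2*s^2/13 - 20*s/13 + 4/13.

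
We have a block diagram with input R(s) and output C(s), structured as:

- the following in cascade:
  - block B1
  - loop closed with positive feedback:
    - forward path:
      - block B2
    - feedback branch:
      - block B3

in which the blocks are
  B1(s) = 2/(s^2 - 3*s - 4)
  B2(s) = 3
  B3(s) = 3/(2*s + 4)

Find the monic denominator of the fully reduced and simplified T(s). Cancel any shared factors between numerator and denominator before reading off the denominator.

Step 1 - feedback reduction of B2, B3 gives (6*s + 12)/(2*s - 5)
Step 2 - multiply B1, [B2/(1-B2*B3)] (series) gives (12*s + 24)/(2*s^3 - 11*s^2 + 7*s + 20)
That last expression is T(s), already simplified. Scaling its denominator by 1/2 (the reciprocal of the leading coefficient) yields the monic denominator.

Answer: s^3 - 11*s^2/2 + 7*s/2 + 10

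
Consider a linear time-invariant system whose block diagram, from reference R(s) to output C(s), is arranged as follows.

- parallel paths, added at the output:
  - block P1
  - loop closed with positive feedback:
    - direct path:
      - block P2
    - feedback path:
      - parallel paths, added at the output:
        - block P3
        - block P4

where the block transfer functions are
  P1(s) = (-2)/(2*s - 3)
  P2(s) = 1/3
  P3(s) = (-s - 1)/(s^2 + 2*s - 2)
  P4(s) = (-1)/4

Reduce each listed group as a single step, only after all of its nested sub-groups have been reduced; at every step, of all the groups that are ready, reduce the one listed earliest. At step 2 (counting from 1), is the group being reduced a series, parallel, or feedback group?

Step 1: sum the parallel branches P3, P4
Step 2: collapse the loop (P2 forward, (P3+P4) return)
Step 3: reduce the parallel group P1, [P2/(1-P2*(P3+P4))]
Step 2 collapses a feedback group.

Final answer: feedback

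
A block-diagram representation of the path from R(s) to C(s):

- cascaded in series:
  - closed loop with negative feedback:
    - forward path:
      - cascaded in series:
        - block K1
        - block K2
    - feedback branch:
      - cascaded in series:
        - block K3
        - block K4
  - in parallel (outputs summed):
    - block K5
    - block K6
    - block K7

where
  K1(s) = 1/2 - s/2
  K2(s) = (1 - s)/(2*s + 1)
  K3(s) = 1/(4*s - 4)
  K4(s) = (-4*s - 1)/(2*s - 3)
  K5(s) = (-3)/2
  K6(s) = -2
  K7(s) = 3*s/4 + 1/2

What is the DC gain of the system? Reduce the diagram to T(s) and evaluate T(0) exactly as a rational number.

Answer: -36/23

Working:
Step 1: multiply K1, K2 (series); result (s^2 - 2*s + 1)/(4*s + 2)
Step 2: multiply K3, K4 (series); result (-4*s - 1)/(8*s^2 - 20*s + 12)
Step 3: close the feedback loop around (K1*K2), (K3*K4); result (8*s^3 - 28*s^2 + 32*s - 12)/(28*s^2 - 29*s - 23)
Step 4: reduce the parallel group K5, K6, K7; result 3*s/4 - 3
Step 5: series reduction of [(K1*K2)/(1+(K1*K2)*(K3*K4))], (K5+K6+K7); result (6*s^4 - 45*s^3 + 108*s^2 - 105*s + 36)/(28*s^2 - 29*s - 23)
Step 5 gives the overall T(s). Then T(0) = 36/(-23) = -36/23.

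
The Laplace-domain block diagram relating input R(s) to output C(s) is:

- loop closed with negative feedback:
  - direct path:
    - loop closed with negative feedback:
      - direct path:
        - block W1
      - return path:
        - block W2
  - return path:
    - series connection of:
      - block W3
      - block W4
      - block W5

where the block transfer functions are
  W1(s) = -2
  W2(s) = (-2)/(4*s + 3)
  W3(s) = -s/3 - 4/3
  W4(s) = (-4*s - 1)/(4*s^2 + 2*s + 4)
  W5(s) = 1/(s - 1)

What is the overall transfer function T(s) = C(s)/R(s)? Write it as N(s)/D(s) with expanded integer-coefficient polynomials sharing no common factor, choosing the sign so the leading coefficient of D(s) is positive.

Step 1. reduce the feedback loop with forward W1 and return W2, giving (-8*s - 6)/(4*s + 7)
Step 2. reduce the series chain W3, W4, W5, giving (4*s^2 + 17*s + 4)/(12*s^3 - 6*s^2 + 6*s - 12)
Step 3. feedback reduction of [W1/(1+W1*W2)], (W3*W4*W5); the result is T(s) itself (integer coefficients, no common factor, positive leading denominator coefficient)

Hence the answer: (-48*s^4 - 12*s^3 - 6*s^2 + 30*s + 36)/(24*s^4 + 14*s^3 - 89*s^2 - 70*s - 54)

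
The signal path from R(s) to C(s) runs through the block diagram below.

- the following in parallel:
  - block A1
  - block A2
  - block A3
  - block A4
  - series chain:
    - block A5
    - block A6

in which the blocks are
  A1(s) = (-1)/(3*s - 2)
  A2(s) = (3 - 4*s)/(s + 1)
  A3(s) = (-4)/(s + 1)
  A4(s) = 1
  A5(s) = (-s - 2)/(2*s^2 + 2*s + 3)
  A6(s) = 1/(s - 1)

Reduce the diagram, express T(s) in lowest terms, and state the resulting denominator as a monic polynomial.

Reducing step by step:

1. combine A5, A6 in series; result (-s - 2)/(2*s^3 + s - 3)
2. parallel reduction of A1, A2, A3, A4, (A5*A6); result (-18*s^5 + 10*s^4 - 14*s^3 + 25*s^2 - 16*s + 7)/(6*s^5 + 2*s^4 - s^3 - 8*s^2 - 5*s + 6)
The result of step 2 is T(s) in lowest terms. Its denominator has leading coefficient 6; dividing the denominator through by 6 makes it monic.

Answer: s^5 + s^4/3 - s^3/6 - 4*s^2/3 - 5*s/6 + 1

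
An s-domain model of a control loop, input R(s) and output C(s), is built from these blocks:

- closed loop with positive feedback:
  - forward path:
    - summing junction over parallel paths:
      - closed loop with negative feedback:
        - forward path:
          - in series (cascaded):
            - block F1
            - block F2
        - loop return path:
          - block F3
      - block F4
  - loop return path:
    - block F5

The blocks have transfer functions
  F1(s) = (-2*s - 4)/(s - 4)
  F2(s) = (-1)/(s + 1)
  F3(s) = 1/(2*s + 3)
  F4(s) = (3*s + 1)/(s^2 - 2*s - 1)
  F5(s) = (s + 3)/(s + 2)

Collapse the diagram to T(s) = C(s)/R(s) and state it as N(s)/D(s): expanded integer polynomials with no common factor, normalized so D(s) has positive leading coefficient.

Step 1: combine F1, F2 in series gives (2*s + 4)/(s^2 - 3*s - 4)
Step 2: feedback reduction of (F1*F2), F3 gives (4*s^2 + 14*s + 12)/(2*s^3 - 3*s^2 - 15*s - 8)
Step 3: parallel reduction of [(F1*F2)/(1+(F1*F2)*F3)], F4 gives (10*s^4 - s^3 - 68*s^2 - 77*s - 20)/(2*s^5 - 7*s^4 - 11*s^3 + 25*s^2 + 31*s + 8)
Step 4: apply the feedback formula to ([(F1*F2)/(1+(F1*F2)*F3)]+F4), F5, which is the overall transfer function T(s) = C(s)/R(s) in lowest terms

Answer: (10*s^5 + 19*s^4 - 70*s^3 - 213*s^2 - 174*s - 40)/(2*s^6 - 13*s^5 - 54*s^4 + 74*s^3 + 362*s^2 + 321*s + 76)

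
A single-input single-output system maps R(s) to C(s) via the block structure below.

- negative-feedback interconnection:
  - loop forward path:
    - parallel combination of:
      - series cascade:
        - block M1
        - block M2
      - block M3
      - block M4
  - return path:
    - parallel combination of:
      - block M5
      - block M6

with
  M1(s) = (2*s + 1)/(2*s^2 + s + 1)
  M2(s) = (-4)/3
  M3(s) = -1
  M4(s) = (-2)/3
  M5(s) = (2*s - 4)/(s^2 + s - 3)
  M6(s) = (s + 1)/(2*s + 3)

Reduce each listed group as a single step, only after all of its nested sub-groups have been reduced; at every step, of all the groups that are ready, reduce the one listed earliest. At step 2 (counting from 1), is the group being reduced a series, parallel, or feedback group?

Reducing step by step:

(1) multiply M1, M2 (series)
(2) reduce the parallel group (M1*M2), M3, M4
(3) add M5, M6 (parallel)
(4) collapse the loop (((M1*M2)+M3+M4) forward, (M5+M6) return)
The group at step 2 is a parallel group.

Answer: parallel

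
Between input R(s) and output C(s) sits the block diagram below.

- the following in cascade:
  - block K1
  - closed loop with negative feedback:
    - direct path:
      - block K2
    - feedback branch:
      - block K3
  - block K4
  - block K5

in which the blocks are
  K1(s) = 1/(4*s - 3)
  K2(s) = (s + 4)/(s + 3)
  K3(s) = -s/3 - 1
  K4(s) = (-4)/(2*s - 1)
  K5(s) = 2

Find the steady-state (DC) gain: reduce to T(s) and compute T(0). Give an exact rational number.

Answer: 32/3

Working:
Step 1. apply the feedback formula to K2, K3 = (-3*s - 12)/(s^2 + 4*s + 3)
Step 2. reduce the series chain K1, [K2/(1+K2*K3)], K4, K5 = (24*s + 96)/(8*s^4 + 22*s^3 - 13*s^2 - 18*s + 9)
That last expression is T(s); at s = 0 only the constant terms survive, so T(0) = 96/9 = 32/3.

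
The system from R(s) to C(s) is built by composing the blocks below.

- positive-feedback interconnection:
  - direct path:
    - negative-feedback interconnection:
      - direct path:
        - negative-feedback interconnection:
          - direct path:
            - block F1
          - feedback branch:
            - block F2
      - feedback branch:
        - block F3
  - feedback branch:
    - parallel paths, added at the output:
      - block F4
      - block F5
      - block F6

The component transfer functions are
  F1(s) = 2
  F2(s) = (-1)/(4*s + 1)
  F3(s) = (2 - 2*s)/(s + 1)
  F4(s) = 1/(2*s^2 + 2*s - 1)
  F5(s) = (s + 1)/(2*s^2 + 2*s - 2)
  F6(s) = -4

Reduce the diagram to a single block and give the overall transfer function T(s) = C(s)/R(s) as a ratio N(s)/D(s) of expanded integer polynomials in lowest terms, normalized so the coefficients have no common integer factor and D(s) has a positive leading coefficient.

Reducing step by step:

Step 1: close the feedback loop around F1, F2 gives (8*s + 2)/(4*s - 1)
Step 2: collapse the loop ([F1/(1+F1*F2)] forward, F3 return) gives (-8*s^2 - 10*s - 2)/(12*s^2 - 15*s - 3)
Step 3: combine F4, F5, F6 in parallel gives (-16*s^4 - 30*s^3 + 14*s^2 + 27*s - 11)/(4*s^4 + 8*s^3 - 2*s^2 - 6*s + 2)
Step 4: apply the feedback formula to [[F1/(1+F1*F2)]/(1+[F1/(1+F1*F2)]*F3)], (F4+F5+F6): this yields T(s), and no further normalization is needed

Answer: (16*s^6 + 52*s^5 + 36*s^4 - 26*s^3 - 24*s^2 + 4*s + 2)/(40*s^6 + 182*s^5 + 188*s^4 - 115*s^3 - 165*s^2 + 34*s + 14)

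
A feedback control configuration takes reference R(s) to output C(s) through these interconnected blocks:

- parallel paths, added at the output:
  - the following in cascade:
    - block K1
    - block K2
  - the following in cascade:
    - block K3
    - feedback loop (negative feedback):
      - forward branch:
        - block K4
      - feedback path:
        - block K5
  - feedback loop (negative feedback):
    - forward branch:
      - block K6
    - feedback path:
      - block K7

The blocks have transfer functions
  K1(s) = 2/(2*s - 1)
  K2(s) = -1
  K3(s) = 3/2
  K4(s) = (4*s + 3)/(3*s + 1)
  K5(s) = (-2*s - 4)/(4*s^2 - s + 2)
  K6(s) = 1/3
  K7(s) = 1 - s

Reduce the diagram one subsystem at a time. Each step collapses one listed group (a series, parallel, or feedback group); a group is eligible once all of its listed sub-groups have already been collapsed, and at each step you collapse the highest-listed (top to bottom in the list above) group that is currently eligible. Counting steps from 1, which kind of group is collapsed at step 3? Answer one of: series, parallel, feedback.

Reducing step by step:

Step 1: cascade K1, K2
Step 2: close the feedback loop around K4, K5
Step 3: reduce the series chain K3, [K4/(1+K4*K5)]
Step 4: apply the feedback formula to K6, K7
Step 5: combine (K1*K2), (K3*[K4/(1+K4*K5)]), [K6/(1+K6*K7)] in parallel
So the answer for step 3 is series.

Answer: series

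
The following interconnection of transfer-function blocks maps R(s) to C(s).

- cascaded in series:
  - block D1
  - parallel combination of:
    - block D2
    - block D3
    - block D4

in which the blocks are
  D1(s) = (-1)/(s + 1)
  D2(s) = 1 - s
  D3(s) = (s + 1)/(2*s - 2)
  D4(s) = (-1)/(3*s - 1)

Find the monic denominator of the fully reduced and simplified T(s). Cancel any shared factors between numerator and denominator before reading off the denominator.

First reduce the diagram to T(s).

[1] add D2, D3, D4 (parallel), giving (-6*s^3 + 17*s^2 - 10*s + 3)/(6*s^2 - 8*s + 2)
[2] cascade D1, (D2+D3+D4), giving (6*s^3 - 17*s^2 + 10*s - 3)/(6*s^3 - 2*s^2 - 6*s + 2)
Step 2 gives the fully reduced T(s), with no common factor left to cancel. The denominator's leading coefficient is 6, so divide each of its coefficients by 6 to get the monic form.

Answer: s^3 - s^2/3 - s + 1/3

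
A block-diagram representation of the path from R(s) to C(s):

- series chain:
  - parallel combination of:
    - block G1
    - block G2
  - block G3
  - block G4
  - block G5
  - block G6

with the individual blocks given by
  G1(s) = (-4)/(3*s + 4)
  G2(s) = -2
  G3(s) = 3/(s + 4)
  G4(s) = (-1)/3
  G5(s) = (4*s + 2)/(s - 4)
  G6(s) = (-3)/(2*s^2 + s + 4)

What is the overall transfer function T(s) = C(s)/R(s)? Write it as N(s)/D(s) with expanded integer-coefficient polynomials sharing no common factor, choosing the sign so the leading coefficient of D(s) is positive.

Reducing step by step:

[1] sum the parallel branches G1, G2 gives (-6*s - 12)/(3*s + 4)
[2] cascade (G1+G2), G3, G4, G5, G6, which is the overall transfer function T(s) = C(s)/R(s) in lowest terms

Answer: (-72*s^2 - 180*s - 72)/(6*s^5 + 11*s^4 - 80*s^3 - 160*s^2 - 256*s - 256)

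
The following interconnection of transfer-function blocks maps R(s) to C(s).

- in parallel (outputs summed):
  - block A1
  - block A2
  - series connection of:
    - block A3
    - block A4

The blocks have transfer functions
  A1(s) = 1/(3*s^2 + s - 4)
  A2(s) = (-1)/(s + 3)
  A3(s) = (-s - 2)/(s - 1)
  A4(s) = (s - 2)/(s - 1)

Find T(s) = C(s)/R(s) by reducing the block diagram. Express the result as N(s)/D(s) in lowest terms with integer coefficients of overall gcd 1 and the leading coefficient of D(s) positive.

(1) series reduction of A3, A4 -> (4 - s^2)/(s^2 - 2*s + 1)
(2) reduce the parallel group A1, A2, (A3*A4); the result is T(s) itself (integer coefficients, no common factor, positive leading denominator coefficient)

Hence the answer: (-3*s^4 - 16*s^3 + 3*s^2 + 59*s + 41)/(3*s^4 + 7*s^3 - 11*s^2 - 11*s + 12)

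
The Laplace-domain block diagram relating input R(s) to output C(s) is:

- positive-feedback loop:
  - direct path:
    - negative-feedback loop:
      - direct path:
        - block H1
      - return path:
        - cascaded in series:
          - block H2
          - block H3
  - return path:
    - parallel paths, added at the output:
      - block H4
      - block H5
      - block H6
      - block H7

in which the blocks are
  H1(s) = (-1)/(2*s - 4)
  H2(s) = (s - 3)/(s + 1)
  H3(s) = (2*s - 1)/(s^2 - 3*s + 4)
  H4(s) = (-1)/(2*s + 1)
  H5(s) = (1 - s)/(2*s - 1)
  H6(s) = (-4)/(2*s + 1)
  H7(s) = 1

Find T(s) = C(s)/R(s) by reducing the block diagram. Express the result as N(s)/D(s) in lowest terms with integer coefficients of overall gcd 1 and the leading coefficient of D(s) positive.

Reducing step by step:

1. series reduction of H2, H3 = (2*s^2 - 7*s + 3)/(s^3 - 2*s^2 + s + 4)
2. apply the feedback formula to H1, (H2*H3) = (-s^3 + 2*s^2 - s - 4)/(2*s^4 - 8*s^3 + 8*s^2 + 11*s - 19)
3. parallel reduction of H4, H5, H6, H7 = (2*s^2 - 9*s + 5)/(4*s^2 - 1)
4. close the feedback loop around [H1/(1+H1*(H2*H3))], (H4+H5+H6+H7): this yields T(s), and no further normalization is needed

Answer: (-4*s^5 + 8*s^4 - 3*s^3 - 18*s^2 + s + 4)/(8*s^6 - 30*s^5 + 17*s^4 + 77*s^3 - 95*s^2 - 42*s + 39)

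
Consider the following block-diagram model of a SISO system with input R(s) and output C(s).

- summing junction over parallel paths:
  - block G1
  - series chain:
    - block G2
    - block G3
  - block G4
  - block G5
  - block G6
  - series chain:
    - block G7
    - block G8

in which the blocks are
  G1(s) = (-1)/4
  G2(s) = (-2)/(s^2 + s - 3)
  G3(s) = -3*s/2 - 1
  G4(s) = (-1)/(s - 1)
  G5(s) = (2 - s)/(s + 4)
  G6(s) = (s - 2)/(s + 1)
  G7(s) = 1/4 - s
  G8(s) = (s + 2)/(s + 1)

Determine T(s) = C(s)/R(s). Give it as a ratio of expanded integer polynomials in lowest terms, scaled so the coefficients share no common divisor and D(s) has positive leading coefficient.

Reducing step by step:

Step 1 - multiply G2, G3 (series) -> (3*s + 2)/(s^2 + s - 3)
Step 2 - reduce the series chain G7, G8 -> (-4*s^2 - 7*s + 2)/(4*s + 4)
Step 3 - sum the parallel branches G1, (G2*G3), G4, G5, G6, (G7*G8): this yields T(s), and no further normalization is needed

Answer: (-4*s^6 - 24*s^5 + 5*s^4 + 96*s^3 + 11*s - 44)/(4*s^5 + 20*s^4 - 68*s^2 - 4*s + 48)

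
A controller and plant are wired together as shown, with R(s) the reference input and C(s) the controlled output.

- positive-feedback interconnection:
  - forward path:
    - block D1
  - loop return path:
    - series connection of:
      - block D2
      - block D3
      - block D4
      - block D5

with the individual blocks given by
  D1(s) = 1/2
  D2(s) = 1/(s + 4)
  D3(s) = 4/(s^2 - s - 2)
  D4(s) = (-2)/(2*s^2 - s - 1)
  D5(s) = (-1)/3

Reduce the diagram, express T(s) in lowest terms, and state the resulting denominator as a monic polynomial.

1. cascade D2, D3, D4, D5, giving 8/(6*s^5 + 15*s^4 - 48*s^3 - 39*s^2 + 42*s + 24)
2. feedback reduction of D1, (D2*D3*D4*D5), giving (6*s^5 + 15*s^4 - 48*s^3 - 39*s^2 + 42*s + 24)/(12*s^5 + 30*s^4 - 96*s^3 - 78*s^2 + 84*s + 40)
Step 2 gives the fully reduced T(s), with no common factor left to cancel. The denominator's leading coefficient is 12, so divide each of its coefficients by 12 to get the monic form.

Therefore the answer is s^5 + 5*s^4/2 - 8*s^3 - 13*s^2/2 + 7*s + 10/3.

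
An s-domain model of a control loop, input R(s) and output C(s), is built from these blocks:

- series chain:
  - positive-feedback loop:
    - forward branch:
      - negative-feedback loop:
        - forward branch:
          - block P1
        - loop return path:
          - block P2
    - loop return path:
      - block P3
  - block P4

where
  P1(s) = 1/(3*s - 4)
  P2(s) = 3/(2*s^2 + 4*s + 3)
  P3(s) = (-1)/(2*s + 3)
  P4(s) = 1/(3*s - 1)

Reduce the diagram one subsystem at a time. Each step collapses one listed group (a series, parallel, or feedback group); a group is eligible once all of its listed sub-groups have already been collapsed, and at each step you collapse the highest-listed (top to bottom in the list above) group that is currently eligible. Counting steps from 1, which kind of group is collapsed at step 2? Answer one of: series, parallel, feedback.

Step 1. close the feedback loop around P1, P2
Step 2. collapse the loop ([P1/(1+P1*P2)] forward, P3 return)
Step 3. reduce the series chain [[P1/(1+P1*P2)]/(1-[P1/(1+P1*P2)]*P3)], P4
At step 2 the group reduced is feedback.

Hence the answer: feedback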